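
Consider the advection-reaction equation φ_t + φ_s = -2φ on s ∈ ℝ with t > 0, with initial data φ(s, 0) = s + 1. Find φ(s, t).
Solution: Substitute φ = exp(-2t)u.
Then φ_t = exp(-2t)(u_t - 2u), φ_s = exp(-2t)u_s; substituting and dividing by exp(-2t), the lower-order terms cancel: u_t + u_s = 0 (standard advection equation).
Data for u: u(s,0) = φ(s,0) = s + 1.
By characteristics (ds/dt = 1), u(s,t) = f(s - t) with f = u(·, 0).
So u(s,t) = s - t + 1, and φ(s,t) = exp(-2t)u(s,t).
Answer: φ(s, t) = sexp(-2t) - texp(-2t) + exp(-2t)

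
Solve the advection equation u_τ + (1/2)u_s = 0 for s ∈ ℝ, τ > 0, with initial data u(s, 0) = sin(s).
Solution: By characteristics (ds/dτ = 1/2), u(s,τ) = f(s - (1/2)τ) with f = u(·, 0).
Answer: u(s, τ) = sin(s - τ/2)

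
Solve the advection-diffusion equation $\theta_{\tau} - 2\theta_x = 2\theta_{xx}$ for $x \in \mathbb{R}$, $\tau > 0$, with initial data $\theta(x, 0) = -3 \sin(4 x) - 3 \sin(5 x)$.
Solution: Moving frame: $\eta = x + 2\tau$, $\sigma = \tau$, $\theta = u(\eta,\sigma)$, so $\theta_{\tau} = u_{\sigma} + 2u_{\eta}$ and $\theta_{xx} = u_{\eta\eta}$.
Hence $\theta_{\tau} - 2\theta_x = u_{\sigma}$ and the PDE becomes the heat equation $u_{\sigma} = 2u_{\eta\eta}$ on $\eta \in \mathbb{R}$.
Initial data: $u(\eta,0) = \theta(\eta,0) = -3 \sin(4 \eta) - 3 \sin(5 \eta)$. Each mode $\sin(n\eta)$ decays as $e^{-2n^2\sigma}$ on $\mathbb{R}$, so $u(\eta,\sigma) = \sum c_n e^{-2n^2\sigma} \sin(n\eta)$ with $c_4=-3, c_5=-3$: $u(\eta,\sigma) = -3 e^{-32 \sigma} \sin(4 \eta) - 3 e^{-50 \sigma} \sin(5 \eta)$.
Substituting back: $\theta(x,\tau) = u(x + 2\tau, \tau)$.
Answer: $\theta(x, \tau) = -3 e^{-32 \tau} \sin(8 \tau + 4 x) - 3 e^{-50 \tau} \sin(10 \tau + 5 x)$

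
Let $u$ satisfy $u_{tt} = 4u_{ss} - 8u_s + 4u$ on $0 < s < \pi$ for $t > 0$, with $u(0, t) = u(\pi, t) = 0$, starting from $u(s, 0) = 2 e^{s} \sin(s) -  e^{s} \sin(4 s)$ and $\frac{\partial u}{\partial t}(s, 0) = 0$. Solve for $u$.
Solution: Substitute $u = e^{s}w$.
Then $u_s = e^{s}(w_s + w)$, $u_{ss} = e^{s}(w_{ss} + 2w_s + w)$, $u_{tt} = e^{s}w_{tt}$; substituting and dividing by $e^{s}$, the lower-order terms cancel: $w_{tt} = 4w_{ss}$ (standard wave equation).
Data for $w$: $w(s,0) = e^{-s}u(s,0) = 2 \sin(s) - \sin(4 s)$; $w_t(s,0) = e^{-s}u_t(s,0) = 0$. The boundary conditions carry over: $w(0,t) = w(\pi,t) = 0$.
Separating variables: $w = \sum [A_n \cos(\omega_n t) + B_n \sin(\omega_n t)] \sin(ns)$, $\omega_n = 2n$. From ICs: $A_1=2, A_4=-1$.
So $w(s,t) = 2 \sin(s) \cos(2 t) - \sin(4 s) \cos(8 t)$, and $u(s,t) = e^{s}w(s,t)$.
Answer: $u(s, t) = 2 e^{s} \sin(s) \cos(2 t) -  e^{s} \sin(4 s) \cos(8 t)$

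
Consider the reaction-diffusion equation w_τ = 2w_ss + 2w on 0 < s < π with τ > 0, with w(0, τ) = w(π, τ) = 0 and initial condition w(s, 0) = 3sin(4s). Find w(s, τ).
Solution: Substitute w = exp(2τ)u.
Then w_τ = exp(2τ)(u_τ + 2u), w_ss = exp(2τ)u_ss; substituting and dividing by exp(2τ), the lower-order terms cancel: u_τ = 2u_ss (standard heat equation).
Data for u: u(s,0) = w(s,0) = 3sin(4s). The boundary conditions carry over: u(0,τ) = u(π,τ) = 0.
Separating variables: u = Σ c_n exp(-2n²τ) sin(ns). From u(s,0) = 3sin(4s): c_4=3.
So u(s,τ) = 3exp(-32τ)sin(4s), and w(s,τ) = exp(2τ)u(s,τ).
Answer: w(s, τ) = 3exp(-30τ)sin(4s)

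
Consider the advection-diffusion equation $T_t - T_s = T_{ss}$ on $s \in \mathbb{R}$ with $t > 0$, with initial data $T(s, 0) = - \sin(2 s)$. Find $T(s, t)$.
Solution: Moving frame: $\eta = s + t$, $\sigma = t$, $T = u(\eta,\sigma)$, so $T_t = u_{\sigma} + u_{\eta}$ and $T_{ss} = u_{\eta\eta}$.
Hence $T_t - T_s = u_{\sigma}$ and the PDE becomes the heat equation $u_{\sigma} = u_{\eta\eta}$ on $\eta \in \mathbb{R}$.
Initial data: $u(\eta,0) = T(\eta,0) = - \sin(2 \eta)$. Each mode $\sin(n\eta)$ decays as $e^{-n^2\sigma}$ on $\mathbb{R}$, so $u(\eta,\sigma) = \sum c_n e^{-n^2\sigma} \sin(n\eta)$ with $c_2=-1$: $u(\eta,\sigma) = - e^{-4 \sigma} \sin(2 \eta)$.
Substituting back: $T(s,t) = u(s + t, t)$.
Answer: $T(s, t) = - e^{-4 t} \sin(2 s + 2 t)$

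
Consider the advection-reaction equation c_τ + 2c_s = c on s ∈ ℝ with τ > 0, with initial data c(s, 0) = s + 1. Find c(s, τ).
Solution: Substitute c = exp(τ)u.
Then c_τ = exp(τ)(u_τ + u), c_s = exp(τ)u_s; substituting and dividing by exp(τ), the lower-order terms cancel: u_τ + 2u_s = 0 (standard advection equation).
Data for u: u(s,0) = c(s,0) = s + 1.
By characteristics (ds/dτ = 2), u(s,τ) = f(s - 2τ) with f = u(·, 0).
So u(s,τ) = s - 2τ + 1, and c(s,τ) = exp(τ)u(s,τ).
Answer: c(s, τ) = sexp(τ) - 2τexp(τ) + exp(τ)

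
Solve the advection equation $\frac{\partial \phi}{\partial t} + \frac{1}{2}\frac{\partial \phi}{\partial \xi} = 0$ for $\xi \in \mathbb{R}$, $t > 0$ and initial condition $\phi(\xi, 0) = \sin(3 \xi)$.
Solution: By method of characteristics (waves move right with speed 1/2):
Along characteristics $\xi - \frac{1}{2}t =$ const, $\phi$ is constant, so $\phi(\xi,t) = f(\xi - \frac{1}{2}t)$ with $f = \phi( \cdot , 0)$.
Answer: $\phi(\xi, t) = \sin(3 \xi - 3 t/2)$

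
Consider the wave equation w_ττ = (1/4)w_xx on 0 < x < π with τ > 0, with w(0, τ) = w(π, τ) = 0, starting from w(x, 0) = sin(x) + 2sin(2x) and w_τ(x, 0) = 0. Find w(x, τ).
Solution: Separating variables: w = Σ [A_n cos(ω_n τ) + B_n sin(ω_n τ)] sin(nx), ω_n = n/2. From ICs: A_1=1, A_2=2.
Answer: w(x, τ) = sin(x)cos(τ/2) + 2sin(2x)cos(τ)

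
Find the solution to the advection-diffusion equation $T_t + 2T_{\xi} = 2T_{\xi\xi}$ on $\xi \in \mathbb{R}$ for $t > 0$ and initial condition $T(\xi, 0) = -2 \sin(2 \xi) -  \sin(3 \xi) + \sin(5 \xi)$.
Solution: Change to a moving frame: let $\eta = \xi - 2t$, $\sigma = t$ and write $T(\xi,t) = u(\eta,\sigma)$.
By the chain rule $T_t = u_{\sigma} - 2u_{\eta}$, $T_{\xi} = u_{\eta}$, $T_{\xi\xi} = u_{\eta\eta}$.
Then $T_t + 2T_{\xi} = u_{\sigma}$: the advection term cancels and the PDE becomes the heat equation $u_{\sigma} = 2u_{\eta\eta}$ on $\eta \in \mathbb{R}$.
Initial data: $u(\eta,0) = T(\eta,0) = -2 \sin(2 \eta) - \sin(3 \eta) + \sin(5 \eta)$.
On $\eta \in \mathbb{R}$ each mode satisfies $(\sin(n\eta))'' = -n^2 \sin(n\eta)$, so $e^{-2n^2\sigma} \sin(n\eta)$ solves the heat equation; by superposition $u(\eta,\sigma) = \sum c_n e^{-2n^2\sigma} \sin(n\eta)$.
Reading off the coefficients: $c_2=-2, c_3=-1, c_5=1$, so $u(\eta,\sigma) = -2 e^{-8 \sigma} \sin(2 \eta) - e^{-18 \sigma} \sin(3 \eta) + e^{-50 \sigma} \sin(5 \eta)$.
Substituting back $\eta = \xi - 2t$, $\sigma = t$: $T(\xi,t) = u(\xi - 2t, t)$.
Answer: $T(\xi, t) = -2 e^{-8 t} \sin(2 \xi - 4 t) -  e^{-18 t} \sin(3 \xi - 6 t) + e^{-50 t} \sin(5 \xi - 10 t)$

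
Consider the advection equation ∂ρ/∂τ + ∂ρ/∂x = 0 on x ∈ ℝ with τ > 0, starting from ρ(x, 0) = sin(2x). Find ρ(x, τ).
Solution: By characteristics (dx/dτ = 1), ρ(x,τ) = f(x - τ) with f = ρ(·, 0).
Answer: ρ(x, τ) = sin(2x - 2τ)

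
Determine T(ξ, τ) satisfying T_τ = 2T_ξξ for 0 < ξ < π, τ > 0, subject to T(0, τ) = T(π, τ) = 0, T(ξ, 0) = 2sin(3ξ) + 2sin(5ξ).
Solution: Using separation of variables T = X(ξ)G(τ):
Eigenfunctions: sin(nξ), n = 1, 2, 3, ...
General solution: T(ξ, τ) = Σ c_n sin(nξ) exp(-2n² τ)
Matching T(ξ,0) = 2sin(3ξ) + 2sin(5ξ) term by term: c_3=2, c_5=2.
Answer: T(ξ, τ) = 2exp(-18τ)sin(3ξ) + 2exp(-50τ)sin(5ξ)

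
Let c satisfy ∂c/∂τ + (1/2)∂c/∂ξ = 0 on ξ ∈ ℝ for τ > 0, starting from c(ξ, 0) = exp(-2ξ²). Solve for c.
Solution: By method of characteristics (waves move right with speed 1/2):
Along characteristics ξ - (1/2)τ = const, c is constant, so c(ξ,τ) = f(ξ - (1/2)τ) with f = c(·, 0).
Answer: c(ξ, τ) = exp(-2(ξ - τ/2)²)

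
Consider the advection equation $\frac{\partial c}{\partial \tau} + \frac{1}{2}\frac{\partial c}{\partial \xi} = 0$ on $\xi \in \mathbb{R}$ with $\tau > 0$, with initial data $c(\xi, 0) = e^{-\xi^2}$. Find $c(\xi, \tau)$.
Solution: By characteristics ($d\xi/d\tau = 1/2$), $c(\xi,\tau) = f(\xi - \frac{1}{2}\tau)$ with $f = c( \cdot , 0)$.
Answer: $c(\xi, \tau) = e^{-(-\tau/2 + \xi)^2}$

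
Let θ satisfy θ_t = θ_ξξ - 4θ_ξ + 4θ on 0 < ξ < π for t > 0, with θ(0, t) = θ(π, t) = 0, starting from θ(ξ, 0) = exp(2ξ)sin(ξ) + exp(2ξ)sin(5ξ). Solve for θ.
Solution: Substitute θ = exp(2ξ)u, i.e. u = exp(-2ξ)θ.
By the product rule, θ_ξ = exp(2ξ)(u_ξ + 2u), θ_ξξ = exp(2ξ)(u_ξξ + 4u_ξ + 4u), θ_t = exp(2ξ)u_t.
Substituting into the PDE and dividing by exp(2ξ): u_t = (u_ξξ + 4u_ξ + 4u) - 4(u_ξ + 2u) + 4u.
The lower-order terms cancel, leaving the standard heat equation u_t = u_ξξ.
Initial data for u: u(ξ,0) = exp(-2ξ)θ(ξ,0) = sin(ξ) + sin(5ξ). The boundary conditions carry over: u(0,t) = u(π,t) = 0.
Solve for u:
  Using separation of variables u = X(ξ)G(t):
  Eigenfunctions: sin(nξ), n = 1, 2, 3, ...
  General solution: u(ξ, t) = Σ c_n sin(nξ) exp(-n² t)
  Matching u(ξ,0) = sin(ξ) + sin(5ξ) term by term: c_1=1, c_5=1.
Hence u(ξ,t) = exp(-t)sin(ξ) + exp(-25t)sin(5ξ).
Transform back: θ(ξ,t) = exp(2ξ)u(ξ,t).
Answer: θ(ξ, t) = exp(-t)exp(2ξ)sin(ξ) + exp(-25t)exp(2ξ)sin(5ξ)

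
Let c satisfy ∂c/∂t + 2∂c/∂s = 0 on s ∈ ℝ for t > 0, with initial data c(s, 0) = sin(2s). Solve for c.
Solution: By method of characteristics (waves move right with speed 2):
Along characteristics s - 2t = const, c is constant, so c(s,t) = f(s - 2t) with f = c(·, 0).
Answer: c(s, t) = sin(2s - 4t)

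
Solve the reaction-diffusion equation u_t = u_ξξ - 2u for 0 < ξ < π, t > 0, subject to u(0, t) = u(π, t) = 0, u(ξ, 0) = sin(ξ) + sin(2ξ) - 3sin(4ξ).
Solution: Substitute u = exp(-2t)w.
Then u_t = exp(-2t)(w_t - 2w), u_ξξ = exp(-2t)w_ξξ; substituting and dividing by exp(-2t), the lower-order terms cancel: w_t = w_ξξ (standard heat equation).
Data for w: w(ξ,0) = u(ξ,0) = sin(ξ) + sin(2ξ) - 3sin(4ξ). The boundary conditions carry over: w(0,t) = w(π,t) = 0.
Separating variables: w = Σ c_n exp(-n²t) sin(nξ). From w(ξ,0) = sin(ξ) + sin(2ξ) - 3sin(4ξ): c_1=1, c_2=1, c_4=-3.
So w(ξ,t) = exp(-t)sin(ξ) + exp(-4t)sin(2ξ) - 3exp(-16t)sin(4ξ), and u(ξ,t) = exp(-2t)w(ξ,t).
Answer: u(ξ, t) = exp(-3t)sin(ξ) + exp(-6t)sin(2ξ) - 3exp(-18t)sin(4ξ)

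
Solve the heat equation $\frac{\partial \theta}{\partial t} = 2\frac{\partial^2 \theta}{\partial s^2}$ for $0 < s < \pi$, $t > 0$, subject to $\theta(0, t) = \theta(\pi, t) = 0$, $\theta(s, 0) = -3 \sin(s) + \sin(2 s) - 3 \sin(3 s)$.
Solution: Separating variables: $\theta = \sum c_n e^{-2n^2t} \sin(ns)$. From $\theta(s,0) = -3 \sin(s) + \sin(2 s) - 3 \sin(3 s)$: $c_1=-3, c_2=1, c_3=-3$.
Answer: $\theta(s, t) = -3 e^{-2 t} \sin(s) + e^{-8 t} \sin(2 s) - 3 e^{-18 t} \sin(3 s)$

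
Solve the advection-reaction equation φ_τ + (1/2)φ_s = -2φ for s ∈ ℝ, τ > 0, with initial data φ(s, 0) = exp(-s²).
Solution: Substitute φ = exp(-2τ)u, i.e. u = exp(2τ)φ.
By the product rule, φ_τ = exp(-2τ)(u_τ - 2u), φ_s = exp(-2τ)u_s.
Substituting into the PDE and dividing by exp(-2τ): u_τ - 2u + (1/2)u_s = -2u.
The lower-order terms cancel, leaving the standard advection equation u_τ + (1/2)u_s = 0.
Initial data for u: u(s,0) = φ(s,0) = exp(-s²).
Solve for u:
  By method of characteristics (waves move right with speed 1/2):
  Along characteristics s - (1/2)τ = const, u is constant, so u(s,τ) = f(s - (1/2)τ) with f = u(·, 0).
Hence u(s,τ) = exp(-(s - τ/2)²).
Transform back: φ(s,τ) = exp(-2τ)u(s,τ).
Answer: φ(s, τ) = exp(-2τ)exp(-(s - τ/2)²)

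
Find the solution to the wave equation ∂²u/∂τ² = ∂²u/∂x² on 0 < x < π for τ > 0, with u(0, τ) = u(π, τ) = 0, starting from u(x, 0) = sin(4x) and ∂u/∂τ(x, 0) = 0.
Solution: Using separation of variables u = X(x)T(τ):
Eigenfunctions: sin(nx), n = 1, 2, 3, ...
General solution: u(x, τ) = Σ [A_n cos(n τ) + B_n sin(n τ)] sin(nx)
From u(x,0) = sin(4x): A_4=1. From u_τ(x,0) = 0: all B_n = 0.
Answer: u(x, τ) = sin(4x)cos(4τ)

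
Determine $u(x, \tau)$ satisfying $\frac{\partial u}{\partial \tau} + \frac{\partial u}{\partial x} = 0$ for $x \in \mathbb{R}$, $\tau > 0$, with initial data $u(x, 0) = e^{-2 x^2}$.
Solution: By characteristics ($dx/d\tau = 1$), $u(x,\tau) = f(x - \tau)$ with $f = u( \cdot , 0)$.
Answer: $u(x, \tau) = e^{-2 (-\tau + x)^2}$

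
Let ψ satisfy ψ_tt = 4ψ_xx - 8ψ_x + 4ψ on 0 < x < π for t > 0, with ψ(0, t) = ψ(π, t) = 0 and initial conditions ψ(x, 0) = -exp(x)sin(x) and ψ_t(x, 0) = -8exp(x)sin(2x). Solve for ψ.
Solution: Substitute ψ = exp(x)u, i.e. u = exp(-x)ψ.
By the product rule, ψ_x = exp(x)(u_x + u), ψ_xx = exp(x)(u_xx + 2u_x + u), ψ_tt = exp(x)u_tt.
Substituting into the PDE and dividing by exp(x): u_tt = 4(u_xx + 2u_x + u) - 8(u_x + u) + 4u.
The lower-order terms cancel, leaving the standard wave equation u_tt = 4u_xx.
Initial data for u: u(x,0) = exp(-x)ψ(x,0) = -sin(x); u_t(x,0) = exp(-x)ψ_t(x,0) = -8sin(2x). The boundary conditions carry over: u(0,t) = u(π,t) = 0.
Solve for u:
  Using separation of variables u = X(x)T(t):
  Eigenfunctions: sin(nx), n = 1, 2, 3, ...
  General solution: u(x, t) = Σ [A_n cos(2n t) + B_n sin(2n t)] sin(nx)
  From u(x,0) = -sin(x): A_1=-1. From u_t(x,0) = -8sin(2x), using u_t(x,0) = Σ ω_n B_n sin(nx) with ω_n = 2n: B_2 = (-8)/4 = -2.
Hence u(x,t) = -2sin(4t)sin(2x) - sin(x)cos(2t).
Transform back: ψ(x,t) = exp(x)u(x,t).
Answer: ψ(x, t) = -2exp(x)sin(4t)sin(2x) - exp(x)sin(x)cos(2t)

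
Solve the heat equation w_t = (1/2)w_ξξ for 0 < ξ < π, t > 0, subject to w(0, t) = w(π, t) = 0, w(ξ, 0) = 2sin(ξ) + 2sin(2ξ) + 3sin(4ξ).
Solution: Separating variables: w = Σ c_n exp(-n²t/2) sin(nξ). From w(ξ,0) = 2sin(ξ) + 2sin(2ξ) + 3sin(4ξ): c_1=2, c_2=2, c_4=3.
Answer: w(ξ, t) = 2exp(-2t)sin(2ξ) + 3exp(-8t)sin(4ξ) + 2exp(-t/2)sin(ξ)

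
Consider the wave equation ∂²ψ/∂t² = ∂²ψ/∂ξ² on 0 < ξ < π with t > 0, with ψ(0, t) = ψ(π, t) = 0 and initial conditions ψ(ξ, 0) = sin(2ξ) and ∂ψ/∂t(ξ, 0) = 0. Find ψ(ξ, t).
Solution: Using separation of variables ψ = X(ξ)T(t):
Eigenfunctions: sin(nξ), n = 1, 2, 3, ...
General solution: ψ(ξ, t) = Σ [A_n cos(n t) + B_n sin(n t)] sin(nξ)
From ψ(ξ,0) = sin(2ξ): A_2=1. From ψ_t(ξ,0) = 0: all B_n = 0.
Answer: ψ(ξ, t) = sin(2ξ)cos(2t)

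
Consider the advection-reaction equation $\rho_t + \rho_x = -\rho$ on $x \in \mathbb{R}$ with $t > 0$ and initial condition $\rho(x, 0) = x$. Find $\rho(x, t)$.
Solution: Substitute $\rho = e^{-t}u$.
Then $\rho_t = e^{-t}(u_t - u)$, $\rho_x = e^{-t}u_x$; substituting and dividing by $e^{-t}$, the lower-order terms cancel: $u_t + u_x = 0$ (standard advection equation).
Data for $u$: $u(x,0) = \rho(x,0) = x$.
By characteristics ($dx/dt = 1$), $u(x,t) = f(x - t)$ with $f = u( \cdot , 0)$.
So $u(x,t) = - t + x$, and $\rho(x,t) = e^{-t}u(x,t)$.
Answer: $\rho(x, t) = - t e^{-t} + x e^{-t}$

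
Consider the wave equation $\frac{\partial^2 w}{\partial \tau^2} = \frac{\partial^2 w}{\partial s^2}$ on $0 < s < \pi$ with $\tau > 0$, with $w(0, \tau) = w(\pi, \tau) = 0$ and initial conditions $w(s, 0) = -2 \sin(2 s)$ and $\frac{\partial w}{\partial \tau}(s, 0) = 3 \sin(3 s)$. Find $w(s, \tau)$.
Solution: Separating variables: $w = \sum [A_n \cos(\omega_n \tau) + B_n \sin(\omega_n \tau)] \sin(ns)$, $\omega_n = n$. From ICs ($B_n$ = velocity coefficient / $\omega_n$): $A_2=-2, B_3=1$.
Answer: $w(s, \tau) = \sin(3 \tau) \sin(3 s) - 2 \sin(2 s) \cos(2 \tau)$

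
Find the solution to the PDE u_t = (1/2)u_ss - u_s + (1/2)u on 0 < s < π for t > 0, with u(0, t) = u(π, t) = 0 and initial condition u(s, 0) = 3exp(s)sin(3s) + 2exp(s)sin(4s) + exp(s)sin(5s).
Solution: Substitute u = exp(s)w.
Then u_s = exp(s)(w_s + w), u_ss = exp(s)(w_ss + 2w_s + w), u_t = exp(s)w_t; substituting and dividing by exp(s), the lower-order terms cancel: w_t = (1/2)w_ss (standard heat equation).
Data for w: w(s,0) = exp(-s)u(s,0) = 3sin(3s) + 2sin(4s) + sin(5s). The boundary conditions carry over: w(0,t) = w(π,t) = 0.
Separating variables: w = Σ c_n exp(-n²t/2) sin(ns). From w(s,0) = 3sin(3s) + 2sin(4s) + sin(5s): c_3=3, c_4=2, c_5=1.
So w(s,t) = 2exp(-8t)sin(4s) + 3exp(-9t/2)sin(3s) + exp(-25t/2)sin(5s), and u(s,t) = exp(s)w(s,t).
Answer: u(s, t) = 2exp(s)exp(-8t)sin(4s) + 3exp(s)exp(-9t/2)sin(3s) + exp(s)exp(-25t/2)sin(5s)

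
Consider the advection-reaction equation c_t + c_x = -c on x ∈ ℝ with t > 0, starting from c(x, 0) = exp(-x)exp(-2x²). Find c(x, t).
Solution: Substitute c = exp(-x)u.
Then c_x = exp(-x)(u_x - u), c_t = exp(-x)u_t; substituting and dividing by exp(-x), the lower-order terms cancel: u_t + u_x = 0 (standard advection equation).
Data for u: u(x,0) = exp(x)c(x,0) = exp(-2x²).
By characteristics (dx/dt = 1), u(x,t) = f(x - t) with f = u(·, 0).
So u(x,t) = exp(-2(-t + x)²), and c(x,t) = exp(-x)u(x,t).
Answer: c(x, t) = exp(-x)exp(-2(-t + x)²)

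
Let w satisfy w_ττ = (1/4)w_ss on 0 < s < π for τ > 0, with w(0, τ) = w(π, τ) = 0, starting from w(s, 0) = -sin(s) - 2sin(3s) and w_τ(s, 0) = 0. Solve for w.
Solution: Using separation of variables w = X(s)T(τ):
Eigenfunctions: sin(ns), n = 1, 2, 3, ...
General solution: w(s, τ) = Σ [A_n cos(n τ/2) + B_n sin(n τ/2)] sin(ns)
From w(s,0) = -sin(s) - 2sin(3s): A_1=-1, A_3=-2. From w_τ(s,0) = 0: all B_n = 0.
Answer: w(s, τ) = -sin(s)cos(τ/2) - 2sin(3s)cos(3τ/2)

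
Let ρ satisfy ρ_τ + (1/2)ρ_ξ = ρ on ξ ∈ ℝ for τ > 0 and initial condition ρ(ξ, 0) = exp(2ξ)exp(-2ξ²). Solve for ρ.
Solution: Substitute ρ = exp(2ξ)u.
Then ρ_ξ = exp(2ξ)(u_ξ + 2u), ρ_τ = exp(2ξ)u_τ; substituting and dividing by exp(2ξ), the lower-order terms cancel: u_τ + (1/2)u_ξ = 0 (standard advection equation).
Data for u: u(ξ,0) = exp(-2ξ)ρ(ξ,0) = exp(-2ξ²).
By characteristics (dξ/dτ = 1/2), u(ξ,τ) = f(ξ - (1/2)τ) with f = u(·, 0).
So u(ξ,τ) = exp(-2(ξ - τ/2)²), and ρ(ξ,τ) = exp(2ξ)u(ξ,τ).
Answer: ρ(ξ, τ) = exp(2ξ)exp(-2(ξ - τ/2)²)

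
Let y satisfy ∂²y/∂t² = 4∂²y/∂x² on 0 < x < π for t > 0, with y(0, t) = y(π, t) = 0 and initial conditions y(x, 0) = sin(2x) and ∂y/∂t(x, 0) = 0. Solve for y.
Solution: Separating variables: y = Σ [A_n cos(ω_n t) + B_n sin(ω_n t)] sin(nx), ω_n = 2n. From ICs: A_2=1.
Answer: y(x, t) = sin(2x)cos(4t)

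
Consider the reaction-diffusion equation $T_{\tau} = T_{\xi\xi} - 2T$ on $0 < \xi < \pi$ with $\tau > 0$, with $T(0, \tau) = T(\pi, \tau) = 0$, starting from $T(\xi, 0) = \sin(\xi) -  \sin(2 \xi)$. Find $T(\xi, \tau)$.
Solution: Substitute $T = e^{-2\tau}u$, i.e. $u = e^{2\tau}T$.
By the product rule, $T_{\tau} = e^{-2\tau}(u_{\tau} - 2u)$, $T_{\xi\xi} = e^{-2\tau}u_{\xi\xi}$.
Substituting into the PDE and dividing by $e^{-2\tau}$: $u_{\tau} - 2u = u_{\xi\xi} - 2u$.
The lower-order terms cancel, leaving the standard heat equation $u_{\tau} = u_{\xi\xi}$.
Initial data for $u$: $u(\xi,0) = T(\xi,0) = \sin(\xi) - \sin(2 \xi)$. The boundary conditions carry over: $u(0,\tau) = u(\pi,\tau) = 0$.
Solve for $u$:
  Using separation of variables $u = X(\xi)G(\tau)$:
  Eigenfunctions: $\sin(n\xi)$, $n = 1, 2, 3, \ldots$
  General solution: $u(\xi, \tau) = \sum c_n \sin(n\xi) e^{-n^2 \tau}$
  Matching $u(\xi,0) = \sin(\xi) - \sin(2 \xi)$ term by term: $c_1=1, c_2=-1$.
Hence $u(\xi,\tau) = e^{-\tau} \sin(\xi) - e^{-4 \tau} \sin(2 \xi)$.
Transform back: $T(\xi,\tau) = e^{-2\tau}u(\xi,\tau)$.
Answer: $T(\xi, \tau) = e^{-3 \tau} \sin(\xi) -  e^{-6 \tau} \sin(2 \xi)$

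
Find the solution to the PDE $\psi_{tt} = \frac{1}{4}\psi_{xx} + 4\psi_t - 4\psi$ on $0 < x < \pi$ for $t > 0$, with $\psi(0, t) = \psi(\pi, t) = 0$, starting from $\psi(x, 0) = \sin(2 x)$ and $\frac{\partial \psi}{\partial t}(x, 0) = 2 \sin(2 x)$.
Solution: Substitute $\psi = e^{2t}u$.
Then $\psi_t = e^{2t}(u_t + 2u)$, $\psi_{tt} = e^{2t}(u_{tt} + 4u_t + 4u)$, $\psi_{xx} = e^{2t}u_{xx}$; substituting and dividing by $e^{2t}$, the lower-order terms cancel: $u_{tt} = \frac{1}{4}u_{xx}$ (standard wave equation).
Data for $u$: $u(x,0) = \psi(x,0) = \sin(2 x)$; $u_t(x,0) = \psi_t(x,0) - 2\psi(x,0) = 0$. The boundary conditions carry over: $u(0,t) = u(\pi,t) = 0$.
Separating variables: $u = \sum [A_n \cos(\omega_n t) + B_n \sin(\omega_n t)] \sin(nx)$, $\omega_n = n/2$. From ICs: $A_2=1$.
So $u(x,t) = \sin(2 x) \cos(t)$, and $\psi(x,t) = e^{2t}u(x,t)$.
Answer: $\psi(x, t) = e^{2 t} \sin(2 x) \cos(t)$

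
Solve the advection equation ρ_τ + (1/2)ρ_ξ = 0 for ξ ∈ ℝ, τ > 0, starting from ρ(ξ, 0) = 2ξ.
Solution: By characteristics (dξ/dτ = 1/2), ρ(ξ,τ) = f(ξ - (1/2)τ) with f = ρ(·, 0).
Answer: ρ(ξ, τ) = 2ξ - τ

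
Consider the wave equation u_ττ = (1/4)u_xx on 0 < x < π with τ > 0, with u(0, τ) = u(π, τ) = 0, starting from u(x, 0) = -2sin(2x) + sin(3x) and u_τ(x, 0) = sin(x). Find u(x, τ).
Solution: Using separation of variables u = X(x)T(τ):
Eigenfunctions: sin(nx), n = 1, 2, 3, ...
General solution: u(x, τ) = Σ [A_n cos(n τ/2) + B_n sin(n τ/2)] sin(nx)
From u(x,0) = -2sin(2x) + sin(3x): A_2=-2, A_3=1. From u_τ(x,0) = sin(x), using u_τ(x,0) = Σ ω_n B_n sin(nx) with ω_n = n/2: B_1 = 1/(1/2) = 2.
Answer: u(x, τ) = 2sin(x)sin(τ/2) - 2sin(2x)cos(τ) + sin(3x)cos(3τ/2)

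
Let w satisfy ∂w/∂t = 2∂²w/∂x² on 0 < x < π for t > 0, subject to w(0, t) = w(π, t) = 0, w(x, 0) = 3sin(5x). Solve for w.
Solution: Separating variables: w = Σ c_n exp(-2n²t) sin(nx). From w(x,0) = 3sin(5x): c_5=3.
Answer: w(x, t) = 3exp(-50t)sin(5x)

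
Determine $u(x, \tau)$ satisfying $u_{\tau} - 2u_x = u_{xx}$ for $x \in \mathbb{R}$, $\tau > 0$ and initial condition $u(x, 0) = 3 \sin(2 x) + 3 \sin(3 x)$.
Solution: Change to a moving frame: let $\eta = x + 2\tau$, $\sigma = \tau$ and write $u(x,\tau) = w(\eta,\sigma)$.
By the chain rule $u_{\tau} = w_{\sigma} + 2w_{\eta}$, $u_x = w_{\eta}$, $u_{xx} = w_{\eta\eta}$.
Then $u_{\tau} - 2u_x = w_{\sigma}$: the advection term cancels and the PDE becomes the heat equation $w_{\sigma} = w_{\eta\eta}$ on $\eta \in \mathbb{R}$.
Initial data: $w(\eta,0) = u(\eta,0) = 3 \sin(2 \eta) + 3 \sin(3 \eta)$.
On $\eta \in \mathbb{R}$ each mode satisfies $(\sin(n\eta))'' = -n^2 \sin(n\eta)$, so $e^{-n^2\sigma} \sin(n\eta)$ solves the heat equation; by superposition $w(\eta,\sigma) = \sum c_n e^{-n^2\sigma} \sin(n\eta)$.
Reading off the coefficients: $c_2=3, c_3=3$, so $w(\eta,\sigma) = 3 e^{-4 \sigma} \sin(2 \eta) + 3 e^{-9 \sigma} \sin(3 \eta)$.
Substituting back $\eta = x + 2\tau$, $\sigma = \tau$: $u(x,\tau) = w(x + 2\tau, \tau)$.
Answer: $u(x, \tau) = 3 e^{-4 \tau} \sin(4 \tau + 2 x) + 3 e^{-9 \tau} \sin(6 \tau + 3 x)$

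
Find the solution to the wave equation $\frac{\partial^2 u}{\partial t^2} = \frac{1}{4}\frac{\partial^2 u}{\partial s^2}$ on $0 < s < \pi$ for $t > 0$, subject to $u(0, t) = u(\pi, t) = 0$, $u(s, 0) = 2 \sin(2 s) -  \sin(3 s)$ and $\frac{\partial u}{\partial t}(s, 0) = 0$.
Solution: Separating variables: $u = \sum [A_n \cos(\omega_n t) + B_n \sin(\omega_n t)] \sin(ns)$, $\omega_n = n/2$. From ICs: $A_2=2, A_3=-1$.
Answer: $u(s, t) = 2 \sin(2 s) \cos(t) -  \sin(3 s) \cos(3 t/2)$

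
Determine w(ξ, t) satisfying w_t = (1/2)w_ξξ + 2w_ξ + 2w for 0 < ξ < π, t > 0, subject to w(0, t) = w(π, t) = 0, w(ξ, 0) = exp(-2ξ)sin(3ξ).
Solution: Substitute w = exp(-2ξ)u.
Then w_ξ = exp(-2ξ)(u_ξ - 2u), w_ξξ = exp(-2ξ)(u_ξξ - 4u_ξ + 4u), w_t = exp(-2ξ)u_t; substituting and dividing by exp(-2ξ), the lower-order terms cancel: u_t = (1/2)u_ξξ (standard heat equation).
Data for u: u(ξ,0) = exp(2ξ)w(ξ,0) = sin(3ξ). The boundary conditions carry over: u(0,t) = u(π,t) = 0.
Separating variables: u = Σ c_n exp(-n²t/2) sin(nξ). From u(ξ,0) = sin(3ξ): c_3=1.
So u(ξ,t) = exp(-9t/2)sin(3ξ), and w(ξ,t) = exp(-2ξ)u(ξ,t).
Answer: w(ξ, t) = exp(-9t/2)exp(-2ξ)sin(3ξ)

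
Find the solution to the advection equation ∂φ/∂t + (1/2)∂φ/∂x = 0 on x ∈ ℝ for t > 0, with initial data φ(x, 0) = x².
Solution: By method of characteristics (waves move right with speed 1/2):
Along characteristics x - (1/2)t = const, φ is constant, so φ(x,t) = f(x - (1/2)t) with f = φ(·, 0).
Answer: φ(x, t) = (1/4)t² - tx + x²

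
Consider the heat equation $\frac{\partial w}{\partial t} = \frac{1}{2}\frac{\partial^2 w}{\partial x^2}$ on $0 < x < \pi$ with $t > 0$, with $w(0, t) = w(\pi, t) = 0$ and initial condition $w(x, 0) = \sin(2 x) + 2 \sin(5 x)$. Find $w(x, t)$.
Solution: Separating variables: $w = \sum c_n e^{-n^2t/2} \sin(nx)$. From $w(x,0) = \sin(2 x) + 2 \sin(5 x)$: $c_2=1, c_5=2$.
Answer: $w(x, t) = e^{-2 t} \sin(2 x) + 2 e^{-25 t/2} \sin(5 x)$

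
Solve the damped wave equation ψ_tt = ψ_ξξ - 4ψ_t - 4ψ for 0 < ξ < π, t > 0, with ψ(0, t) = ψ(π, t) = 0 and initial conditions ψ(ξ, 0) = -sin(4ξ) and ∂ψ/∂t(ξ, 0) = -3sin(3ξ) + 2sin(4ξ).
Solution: Substitute ψ = exp(-2t)u, i.e. u = exp(2t)ψ.
By the product rule, ψ_t = exp(-2t)(u_t - 2u), ψ_tt = exp(-2t)(u_tt - 4u_t + 4u), ψ_ξξ = exp(-2t)u_ξξ.
Substituting into the PDE and dividing by exp(-2t): u_tt - 4u_t + 4u = u_ξξ - 4(u_t - 2u) - 4u.
The lower-order terms cancel, leaving the standard wave equation u_tt = u_ξξ.
Initial data for u: u(ξ,0) = ψ(ξ,0) = -sin(4ξ); u_t(ξ,0) = ψ_t(ξ,0) + 2ψ(ξ,0) = -3sin(3ξ). The boundary conditions carry over: u(0,t) = u(π,t) = 0.
Solve for u:
  Using separation of variables u = X(ξ)T(t):
  Eigenfunctions: sin(nξ), n = 1, 2, 3, ...
  General solution: u(ξ, t) = Σ [A_n cos(n t) + B_n sin(n t)] sin(nξ)
  From u(ξ,0) = -sin(4ξ): A_4=-1. From u_t(ξ,0) = -3sin(3ξ), using u_t(ξ,0) = Σ ω_n B_n sin(nξ) with ω_n = n: B_3 = (-3)/3 = -1.
Hence u(ξ,t) = -sin(3t)sin(3ξ) - sin(4ξ)cos(4t).
Transform back: ψ(ξ,t) = exp(-2t)u(ξ,t).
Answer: ψ(ξ, t) = -exp(-2t)sin(3t)sin(3ξ) - exp(-2t)sin(4ξ)cos(4t)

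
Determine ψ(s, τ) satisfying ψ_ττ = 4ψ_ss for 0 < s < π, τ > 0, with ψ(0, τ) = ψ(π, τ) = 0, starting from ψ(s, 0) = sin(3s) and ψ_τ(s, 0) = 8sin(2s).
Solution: Separating variables: ψ = Σ [A_n cos(ω_n τ) + B_n sin(ω_n τ)] sin(ns), ω_n = 2n. From ICs (B_n = velocity coefficient / ω_n): A_3=1, B_2=2.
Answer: ψ(s, τ) = 2sin(2s)sin(4τ) + sin(3s)cos(6τ)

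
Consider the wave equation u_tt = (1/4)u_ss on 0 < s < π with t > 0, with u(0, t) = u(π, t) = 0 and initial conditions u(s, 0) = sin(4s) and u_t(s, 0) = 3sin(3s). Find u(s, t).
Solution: Separating variables: u = Σ [A_n cos(ω_n t) + B_n sin(ω_n t)] sin(ns), ω_n = n/2. From ICs (B_n = velocity coefficient / ω_n): A_4=1, B_3=2.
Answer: u(s, t) = 2sin(3s)sin(3t/2) + sin(4s)cos(2t)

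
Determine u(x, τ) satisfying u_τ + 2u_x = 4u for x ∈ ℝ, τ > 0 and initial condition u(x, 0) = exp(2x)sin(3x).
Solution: Substitute u = exp(2x)w.
Then u_x = exp(2x)(w_x + 2w), u_τ = exp(2x)w_τ; substituting and dividing by exp(2x), the lower-order terms cancel: w_τ + 2w_x = 0 (standard advection equation).
Data for w: w(x,0) = exp(-2x)u(x,0) = sin(3x).
By characteristics (dx/dτ = 2), w(x,τ) = f(x - 2τ) with f = w(·, 0).
So w(x,τ) = sin(3x - 6τ), and u(x,τ) = exp(2x)w(x,τ).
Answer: u(x, τ) = exp(2x)sin(3x - 6τ)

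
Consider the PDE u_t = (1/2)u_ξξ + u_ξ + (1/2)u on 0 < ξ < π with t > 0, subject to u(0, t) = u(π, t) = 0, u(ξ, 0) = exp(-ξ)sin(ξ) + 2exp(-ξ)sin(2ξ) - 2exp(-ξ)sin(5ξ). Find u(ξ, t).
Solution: Substitute u = exp(-ξ)w, i.e. w = exp(ξ)u.
By the product rule, u_ξ = exp(-ξ)(w_ξ - w), u_ξξ = exp(-ξ)(w_ξξ - 2w_ξ + w), u_t = exp(-ξ)w_t.
Substituting into the PDE and dividing by exp(-ξ): w_t = (1/2)(w_ξξ - 2w_ξ + w) + (w_ξ - w) + (1/2)w.
The lower-order terms cancel, leaving the standard heat equation w_t = (1/2)w_ξξ.
Initial data for w: w(ξ,0) = exp(ξ)u(ξ,0) = sin(ξ) + 2sin(2ξ) - 2sin(5ξ). The boundary conditions carry over: w(0,t) = w(π,t) = 0.
Solve for w:
  Using separation of variables w = X(ξ)T(t):
  Eigenfunctions: sin(nξ), n = 1, 2, 3, ...
  General solution: w(ξ, t) = Σ c_n sin(nξ) exp(-n² t/2)
  Matching w(ξ,0) = sin(ξ) + 2sin(2ξ) - 2sin(5ξ) term by term: c_1=1, c_2=2, c_5=-2.
Hence w(ξ,t) = 2exp(-2t)sin(2ξ) + exp(-t/2)sin(ξ) - 2exp(-25t/2)sin(5ξ).
Transform back: u(ξ,t) = exp(-ξ)w(ξ,t).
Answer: u(ξ, t) = 2exp(-2t)exp(-ξ)sin(2ξ) + exp(-t/2)exp(-ξ)sin(ξ) - 2exp(-25t/2)exp(-ξ)sin(5ξ)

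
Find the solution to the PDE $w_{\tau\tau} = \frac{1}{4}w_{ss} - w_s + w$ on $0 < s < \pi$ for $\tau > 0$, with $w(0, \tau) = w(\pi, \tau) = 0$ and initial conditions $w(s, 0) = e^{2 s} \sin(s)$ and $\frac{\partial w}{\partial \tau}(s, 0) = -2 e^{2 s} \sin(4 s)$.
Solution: Substitute $w = e^{2s}u$.
Then $w_s = e^{2s}(u_s + 2u)$, $w_{ss} = e^{2s}(u_{ss} + 4u_s + 4u)$, $w_{\tau\tau} = e^{2s}u_{\tau\tau}$; substituting and dividing by $e^{2s}$, the lower-order terms cancel: $u_{\tau\tau} = \frac{1}{4}u_{ss}$ (standard wave equation).
Data for $u$: $u(s,0) = e^{-2s}w(s,0) = \sin(s)$; $u_{\tau}(s,0) = e^{-2s}w_{\tau}(s,0) = -2 \sin(4 s)$. The boundary conditions carry over: $u(0,\tau) = u(\pi,\tau) = 0$.
Separating variables: $u = \sum [A_n \cos(\omega_n \tau) + B_n \sin(\omega_n \tau)] \sin(ns)$, $\omega_n = n/2$. From ICs ($B_n$ = velocity coefficient / $\omega_n$): $A_1=1, B_4=-1$.
So $u(s,\tau) = \sin(s) \cos(\tau/2) - \sin(4 s) \sin(2 \tau)$, and $w(s,\tau) = e^{2s}u(s,\tau)$.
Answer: $w(s, \tau) = - e^{2 s} \sin(2 \tau) \sin(4 s) + e^{2 s} \sin(s) \cos(\tau/2)$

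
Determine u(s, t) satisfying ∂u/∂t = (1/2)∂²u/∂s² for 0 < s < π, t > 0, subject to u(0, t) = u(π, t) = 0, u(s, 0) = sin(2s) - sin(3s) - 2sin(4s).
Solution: Using separation of variables u = X(s)T(t):
Eigenfunctions: sin(ns), n = 1, 2, 3, ...
General solution: u(s, t) = Σ c_n sin(ns) exp(-n² t/2)
Matching u(s,0) = sin(2s) - sin(3s) - 2sin(4s) term by term: c_2=1, c_3=-1, c_4=-2.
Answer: u(s, t) = exp(-2t)sin(2s) - 2exp(-8t)sin(4s) - exp(-9t/2)sin(3s)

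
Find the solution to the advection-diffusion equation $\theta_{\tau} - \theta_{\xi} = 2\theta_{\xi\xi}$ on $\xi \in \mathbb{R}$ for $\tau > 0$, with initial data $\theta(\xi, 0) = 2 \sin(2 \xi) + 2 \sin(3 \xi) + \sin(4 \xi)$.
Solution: Moving frame: $\eta = \xi + \tau$, $\sigma = \tau$, $\theta = u(\eta,\sigma)$, so $\theta_{\tau} = u_{\sigma} + u_{\eta}$ and $\theta_{\xi\xi} = u_{\eta\eta}$.
Hence $\theta_{\tau} - \theta_{\xi} = u_{\sigma}$ and the PDE becomes the heat equation $u_{\sigma} = 2u_{\eta\eta}$ on $\eta \in \mathbb{R}$.
Initial data: $u(\eta,0) = \theta(\eta,0) = 2 \sin(2 \eta) + 2 \sin(3 \eta) + \sin(4 \eta)$. Each mode $\sin(n\eta)$ decays as $e^{-2n^2\sigma}$ on $\mathbb{R}$, so $u(\eta,\sigma) = \sum c_n e^{-2n^2\sigma} \sin(n\eta)$ with $c_2=2, c_3=2, c_4=1$: $u(\eta,\sigma) = 2 e^{-8 \sigma} \sin(2 \eta) + 2 e^{-18 \sigma} \sin(3 \eta) + e^{-32 \sigma} \sin(4 \eta)$.
Substituting back: $\theta(\xi,\tau) = u(\xi + \tau, \tau)$.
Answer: $\theta(\xi, \tau) = 2 e^{-8 \tau} \sin(2 \tau + 2 \xi) + 2 e^{-18 \tau} \sin(3 \tau + 3 \xi) + e^{-32 \tau} \sin(4 \tau + 4 \xi)$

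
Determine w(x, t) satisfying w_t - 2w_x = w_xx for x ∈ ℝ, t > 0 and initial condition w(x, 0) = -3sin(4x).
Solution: Change to a moving frame: let η = x + 2t, σ = t and write w(x,t) = u(η,σ).
By the chain rule w_t = u_σ + 2u_η, w_x = u_η, w_xx = u_ηη.
Then w_t - 2w_x = u_σ: the advection term cancels and the PDE becomes the heat equation u_σ = u_ηη on η ∈ ℝ.
Initial data: u(η,0) = w(η,0) = -3sin(4η).
On η ∈ ℝ each mode satisfies (sin(nη))″ = -n² sin(nη), so exp(-n²σ) sin(nη) solves the heat equation; by superposition u(η,σ) = Σ c_n exp(-n²σ) sin(nη).
Reading off the coefficients: c_4=-3, so u(η,σ) = -3exp(-16σ)sin(4η).
Substituting back η = x + 2t, σ = t: w(x,t) = u(x + 2t, t).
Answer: w(x, t) = -3exp(-16t)sin(8t + 4x)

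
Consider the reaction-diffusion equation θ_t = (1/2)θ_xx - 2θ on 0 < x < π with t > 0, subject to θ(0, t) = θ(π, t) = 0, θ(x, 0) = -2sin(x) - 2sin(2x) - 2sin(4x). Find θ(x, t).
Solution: Substitute θ = exp(-2t)u.
Then θ_t = exp(-2t)(u_t - 2u), θ_xx = exp(-2t)u_xx; substituting and dividing by exp(-2t), the lower-order terms cancel: u_t = (1/2)u_xx (standard heat equation).
Data for u: u(x,0) = θ(x,0) = -2sin(x) - 2sin(2x) - 2sin(4x). The boundary conditions carry over: u(0,t) = u(π,t) = 0.
Separating variables: u = Σ c_n exp(-n²t/2) sin(nx). From u(x,0) = -2sin(x) - 2sin(2x) - 2sin(4x): c_1=-2, c_2=-2, c_4=-2.
So u(x,t) = -2exp(-2t)sin(2x) - 2exp(-8t)sin(4x) - 2exp(-t/2)sin(x), and θ(x,t) = exp(-2t)u(x,t).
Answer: θ(x, t) = -2exp(-4t)sin(2x) - 2exp(-10t)sin(4x) - 2exp(-5t/2)sin(x)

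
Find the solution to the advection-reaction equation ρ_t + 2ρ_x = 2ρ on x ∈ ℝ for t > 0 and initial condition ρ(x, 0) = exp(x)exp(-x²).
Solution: Substitute ρ = exp(x)u.
Then ρ_x = exp(x)(u_x + u), ρ_t = exp(x)u_t; substituting and dividing by exp(x), the lower-order terms cancel: u_t + 2u_x = 0 (standard advection equation).
Data for u: u(x,0) = exp(-x)ρ(x,0) = exp(-x²).
By characteristics (dx/dt = 2), u(x,t) = f(x - 2t) with f = u(·, 0).
So u(x,t) = exp(-(-2t + x)²), and ρ(x,t) = exp(x)u(x,t).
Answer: ρ(x, t) = exp(x)exp(-(-2t + x)²)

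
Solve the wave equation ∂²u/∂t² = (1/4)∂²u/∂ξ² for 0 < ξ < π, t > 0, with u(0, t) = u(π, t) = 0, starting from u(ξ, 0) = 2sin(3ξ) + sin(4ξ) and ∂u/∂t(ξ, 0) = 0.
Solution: Separating variables: u = Σ [A_n cos(ω_n t) + B_n sin(ω_n t)] sin(nξ), ω_n = n/2. From ICs: A_3=2, A_4=1.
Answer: u(ξ, t) = 2sin(3ξ)cos(3t/2) + sin(4ξ)cos(2t)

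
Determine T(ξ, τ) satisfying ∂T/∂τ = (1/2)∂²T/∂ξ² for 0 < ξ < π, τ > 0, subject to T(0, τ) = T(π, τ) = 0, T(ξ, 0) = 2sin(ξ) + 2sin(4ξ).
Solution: Using separation of variables T = X(ξ)G(τ):
Eigenfunctions: sin(nξ), n = 1, 2, 3, ...
General solution: T(ξ, τ) = Σ c_n sin(nξ) exp(-n² τ/2)
Matching T(ξ,0) = 2sin(ξ) + 2sin(4ξ) term by term: c_1=2, c_4=2.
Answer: T(ξ, τ) = 2exp(-8τ)sin(4ξ) + 2exp(-τ/2)sin(ξ)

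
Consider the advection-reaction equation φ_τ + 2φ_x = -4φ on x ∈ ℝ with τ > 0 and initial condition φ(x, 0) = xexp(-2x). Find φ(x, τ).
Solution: Substitute φ = exp(-2x)u.
Then φ_x = exp(-2x)(u_x - 2u), φ_τ = exp(-2x)u_τ; substituting and dividing by exp(-2x), the lower-order terms cancel: u_τ + 2u_x = 0 (standard advection equation).
Data for u: u(x,0) = exp(2x)φ(x,0) = x.
By characteristics (dx/dτ = 2), u(x,τ) = f(x - 2τ) with f = u(·, 0).
So u(x,τ) = x - 2τ, and φ(x,τ) = exp(-2x)u(x,τ).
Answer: φ(x, τ) = xexp(-2x) - 2τexp(-2x)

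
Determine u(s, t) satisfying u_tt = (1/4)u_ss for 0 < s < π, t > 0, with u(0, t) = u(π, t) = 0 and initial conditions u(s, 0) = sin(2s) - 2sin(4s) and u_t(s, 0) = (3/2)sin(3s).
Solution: Separating variables: u = Σ [A_n cos(ω_n t) + B_n sin(ω_n t)] sin(ns), ω_n = n/2. From ICs (B_n = velocity coefficient / ω_n): A_2=1, A_4=-2, B_3=1.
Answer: u(s, t) = sin(2s)cos(t) + sin(3s)sin(3t/2) - 2sin(4s)cos(2t)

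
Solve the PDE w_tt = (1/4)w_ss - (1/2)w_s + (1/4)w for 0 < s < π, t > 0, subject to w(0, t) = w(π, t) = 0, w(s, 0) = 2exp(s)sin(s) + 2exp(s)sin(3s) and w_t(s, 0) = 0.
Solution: Substitute w = exp(s)u.
Then w_s = exp(s)(u_s + u), w_ss = exp(s)(u_ss + 2u_s + u), w_tt = exp(s)u_tt; substituting and dividing by exp(s), the lower-order terms cancel: u_tt = (1/4)u_ss (standard wave equation).
Data for u: u(s,0) = exp(-s)w(s,0) = 2sin(s) + 2sin(3s); u_t(s,0) = exp(-s)w_t(s,0) = 0. The boundary conditions carry over: u(0,t) = u(π,t) = 0.
Separating variables: u = Σ [A_n cos(ω_n t) + B_n sin(ω_n t)] sin(ns), ω_n = n/2. From ICs: A_1=2, A_3=2.
So u(s,t) = 2sin(s)cos(t/2) + 2sin(3s)cos(3t/2), and w(s,t) = exp(s)u(s,t).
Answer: w(s, t) = 2exp(s)sin(s)cos(t/2) + 2exp(s)sin(3s)cos(3t/2)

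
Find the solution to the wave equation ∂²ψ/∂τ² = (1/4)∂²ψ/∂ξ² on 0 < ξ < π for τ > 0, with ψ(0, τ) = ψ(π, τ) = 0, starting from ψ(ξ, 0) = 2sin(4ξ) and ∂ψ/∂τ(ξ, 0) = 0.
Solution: Using separation of variables ψ = X(ξ)T(τ):
Eigenfunctions: sin(nξ), n = 1, 2, 3, ...
General solution: ψ(ξ, τ) = Σ [A_n cos(n τ/2) + B_n sin(n τ/2)] sin(nξ)
From ψ(ξ,0) = 2sin(4ξ): A_4=2. From ψ_τ(ξ,0) = 0: all B_n = 0.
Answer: ψ(ξ, τ) = 2sin(4ξ)cos(2τ)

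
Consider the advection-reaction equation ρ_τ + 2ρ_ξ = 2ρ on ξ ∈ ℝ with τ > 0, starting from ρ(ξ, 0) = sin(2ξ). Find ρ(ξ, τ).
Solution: Substitute ρ = exp(2τ)u.
Then ρ_τ = exp(2τ)(u_τ + 2u), ρ_ξ = exp(2τ)u_ξ; substituting and dividing by exp(2τ), the lower-order terms cancel: u_τ + 2u_ξ = 0 (standard advection equation).
Data for u: u(ξ,0) = ρ(ξ,0) = sin(2ξ).
By characteristics (dξ/dτ = 2), u(ξ,τ) = f(ξ - 2τ) with f = u(·, 0).
So u(ξ,τ) = sin(2ξ - 4τ), and ρ(ξ,τ) = exp(2τ)u(ξ,τ).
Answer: ρ(ξ, τ) = exp(2τ)sin(2ξ - 4τ)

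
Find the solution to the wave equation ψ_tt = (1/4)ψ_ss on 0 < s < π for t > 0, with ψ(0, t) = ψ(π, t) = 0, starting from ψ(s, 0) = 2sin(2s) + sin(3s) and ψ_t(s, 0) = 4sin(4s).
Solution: Separating variables: ψ = Σ [A_n cos(ω_n t) + B_n sin(ω_n t)] sin(ns), ω_n = n/2. From ICs (B_n = velocity coefficient / ω_n): A_2=2, A_3=1, B_4=2.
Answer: ψ(s, t) = 2sin(2s)cos(t) + sin(3s)cos(3t/2) + 2sin(4s)sin(2t)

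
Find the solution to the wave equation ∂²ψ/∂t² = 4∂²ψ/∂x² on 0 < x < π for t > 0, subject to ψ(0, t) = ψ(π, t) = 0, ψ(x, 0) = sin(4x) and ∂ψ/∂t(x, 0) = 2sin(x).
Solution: Using separation of variables ψ = X(x)T(t):
Eigenfunctions: sin(nx), n = 1, 2, 3, ...
General solution: ψ(x, t) = Σ [A_n cos(2n t) + B_n sin(2n t)] sin(nx)
From ψ(x,0) = sin(4x): A_4=1. From ψ_t(x,0) = 2sin(x), using ψ_t(x,0) = Σ ω_n B_n sin(nx) with ω_n = 2n: B_1 = 2/2 = 1.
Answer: ψ(x, t) = sin(2t)sin(x) + sin(4x)cos(8t)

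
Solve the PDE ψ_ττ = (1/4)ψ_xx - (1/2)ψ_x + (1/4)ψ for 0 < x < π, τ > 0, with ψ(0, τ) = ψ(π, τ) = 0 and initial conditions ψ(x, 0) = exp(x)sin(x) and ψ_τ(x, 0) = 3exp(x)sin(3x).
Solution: Substitute ψ = exp(x)u, i.e. u = exp(-x)ψ.
By the product rule, ψ_x = exp(x)(u_x + u), ψ_xx = exp(x)(u_xx + 2u_x + u), ψ_ττ = exp(x)u_ττ.
Substituting into the PDE and dividing by exp(x): u_ττ = (1/4)(u_xx + 2u_x + u) - (1/2)(u_x + u) + (1/4)u.
The lower-order terms cancel, leaving the standard wave equation u_ττ = (1/4)u_xx.
Initial data for u: u(x,0) = exp(-x)ψ(x,0) = sin(x); u_τ(x,0) = exp(-x)ψ_τ(x,0) = 3sin(3x). The boundary conditions carry over: u(0,τ) = u(π,τ) = 0.
Solve for u:
  Using separation of variables u = X(x)T(τ):
  Eigenfunctions: sin(nx), n = 1, 2, 3, ...
  General solution: u(x, τ) = Σ [A_n cos(n τ/2) + B_n sin(n τ/2)] sin(nx)
  From u(x,0) = sin(x): A_1=1. From u_τ(x,0) = 3sin(3x), using u_τ(x,0) = Σ ω_n B_n sin(nx) with ω_n = n/2: B_3 = 3/(3/2) = 2.
Hence u(x,τ) = sin(x)cos(τ/2) + 2sin(3x)sin(3τ/2).
Transform back: ψ(x,τ) = exp(x)u(x,τ).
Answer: ψ(x, τ) = exp(x)sin(x)cos(τ/2) + 2exp(x)sin(3x)sin(3τ/2)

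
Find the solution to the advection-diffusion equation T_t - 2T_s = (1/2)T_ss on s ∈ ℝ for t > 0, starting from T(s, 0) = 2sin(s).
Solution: Moving frame: η = s + 2t, σ = t, T = u(η,σ), so T_t = u_σ + 2u_η and T_ss = u_ηη.
Hence T_t - 2T_s = u_σ and the PDE becomes the heat equation u_σ = (1/2)u_ηη on η ∈ ℝ.
Initial data: u(η,0) = T(η,0) = 2sin(η). Each mode sin(nη) decays as exp(-n²σ/2) on ℝ, so u(η,σ) = Σ c_n exp(-n²σ/2) sin(nη) with c_1=2: u(η,σ) = 2exp(-σ/2)sin(η).
Substituting back: T(s,t) = u(s + 2t, t).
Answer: T(s, t) = 2exp(-t/2)sin(s + 2t)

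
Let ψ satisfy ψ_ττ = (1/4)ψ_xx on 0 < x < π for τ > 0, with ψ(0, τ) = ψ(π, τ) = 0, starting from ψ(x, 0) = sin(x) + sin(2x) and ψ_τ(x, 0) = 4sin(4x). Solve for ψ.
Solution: Using separation of variables ψ = X(x)T(τ):
Eigenfunctions: sin(nx), n = 1, 2, 3, ...
General solution: ψ(x, τ) = Σ [A_n cos(n τ/2) + B_n sin(n τ/2)] sin(nx)
From ψ(x,0) = sin(x) + sin(2x): A_1=1, A_2=1. From ψ_τ(x,0) = 4sin(4x), using ψ_τ(x,0) = Σ ω_n B_n sin(nx) with ω_n = n/2: B_4 = 4/2 = 2.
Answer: ψ(x, τ) = sin(x)cos(τ/2) + sin(2x)cos(τ) + 2sin(4x)sin(2τ)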